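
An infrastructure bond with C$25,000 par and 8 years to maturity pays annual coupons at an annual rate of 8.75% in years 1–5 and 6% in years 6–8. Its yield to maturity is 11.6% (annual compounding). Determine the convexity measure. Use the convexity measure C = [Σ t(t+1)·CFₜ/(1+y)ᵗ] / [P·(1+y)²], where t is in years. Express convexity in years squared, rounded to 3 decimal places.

37.850

With y = 0.116:
  t   CF        PV=CF/(1+0.116)^t    t·PV        t(t+1)·PV
  1     2,187.50     1,960.1254     1,960.1254       3,920.2509
  2     2,187.50     1,756.3848     3,512.7696      10,538.3089
  3     2,187.50     1,573.8215     4,721.4645      18,885.8582
  4     2,187.50     1,410.2343     5,640.9373      28,204.6866
  5     2,187.50     1,263.6508     6,318.2542      37,909.5251
  6     1,500.00       776.4368     4,658.6206      32,610.3441
  7     1,500.00       695.7319     4,870.1231      38,960.9846
  8    26,500.00    11,013.6765    88,109.4122     792,984.7101
  Σ                 20,450.0621   119,791.7070     964,014.6684
P = 20,450.0621.
Convexity = Σ t(t+1)·PV / [P·(1+y)²] = 964,014.6684 / (20,450.0621 × 1.245456) = 37.84954.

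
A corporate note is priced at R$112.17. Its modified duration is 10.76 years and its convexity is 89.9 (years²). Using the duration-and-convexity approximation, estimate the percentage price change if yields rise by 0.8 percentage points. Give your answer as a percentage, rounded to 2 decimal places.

Duration effect: -D_mod·Δy = -10.76 × (+0.008) = -0.086080
Convexity effect: ½·C·(Δy)² = 0.5 × 89.9 × (0.008)² = +0.0028768
ΔP/P ≈ -0.086080 + 0.0028768 = -0.0832032
= -8.32032%.

-8.32%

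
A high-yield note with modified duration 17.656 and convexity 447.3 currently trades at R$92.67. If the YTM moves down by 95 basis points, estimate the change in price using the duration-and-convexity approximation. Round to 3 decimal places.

+R$17.414

Duration effect: -D_mod·Δy = -17.656 × (-0.0095) = +0.167732
Convexity effect: ½·C·(Δy)² = 0.5 × 447.3 × (-0.0095)² = +0.0201844125
ΔP/P ≈ +0.167732 + 0.0201844125 = +0.1879164125
ΔP ≈ 92.67 × (+0.1879164125) = +17.414213946375.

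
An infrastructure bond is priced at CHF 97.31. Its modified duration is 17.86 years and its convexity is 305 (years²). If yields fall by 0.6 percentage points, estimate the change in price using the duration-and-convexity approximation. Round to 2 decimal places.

Duration effect: -D_mod·Δy = -17.86 × (-0.006) = +0.107160
Convexity effect: ½·C·(Δy)² = 0.5 × 305 × (-0.006)² = +0.0054900
ΔP/P ≈ +0.107160 + 0.0054900 = +0.112650
ΔP ≈ 97.31 × (+0.112650) = +10.9619715.

+CHF 10.96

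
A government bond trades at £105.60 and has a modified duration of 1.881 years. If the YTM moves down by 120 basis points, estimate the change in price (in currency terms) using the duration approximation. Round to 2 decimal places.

Duration approximation: ΔP/P ≈ -D_mod · Δy = -1.881 × (-0.012) = +0.022572.
ΔP ≈ 105.60 × (+0.022572) = +2.3836032.

+£2.38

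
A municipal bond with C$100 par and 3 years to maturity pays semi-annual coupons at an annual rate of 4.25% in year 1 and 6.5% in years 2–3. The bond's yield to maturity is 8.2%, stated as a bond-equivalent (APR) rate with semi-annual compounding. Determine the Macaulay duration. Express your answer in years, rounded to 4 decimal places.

2.8133 years

Periodic yield y = 0.041. Discount each cash flow and weight by its period:
  t   CF        PV=CF/(1+0.041)^t    t·PV
  1        2.125         2.0413         2.0413
  2        2.125         1.9609         3.9218
  3        3.250         2.8809         8.6428
  4        3.250         2.7675        11.0698
  5        3.250         2.6585        13.2923
  6      103.250        81.1308       486.7847
  Σ                     93.4398       525.7527
Price P = Σ PV = 93.4398.
Macaulay duration = Σ(t·PV) / P = 525.7527 / 93.4398 = 5.62664 half-year periods.
In years: 5.62664 / 2 = 2.81332 years.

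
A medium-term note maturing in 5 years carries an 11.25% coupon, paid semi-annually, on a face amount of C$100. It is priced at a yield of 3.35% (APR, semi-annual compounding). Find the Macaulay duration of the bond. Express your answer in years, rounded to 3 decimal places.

4.124 years

Periodic yield y = 0.01675. Discount each cash flow and weight by its period:
  t   CF        PV=CF/(1+0.01675)^t    t·PV
  1        5.625         5.5323         5.5323
  2        5.625         5.4412        10.8824
  3        5.625         5.3516        16.0547
  4        5.625         5.2634        21.0536
  5        5.625         5.1767        25.8834
  6        5.625         5.0914        30.5484
  7        5.625         5.0075        35.0527
  8        5.625         4.9250        39.4003
  9        5.625         4.8439        43.5951
  10     105.625        89.4592       894.5918
  Σ                    136.0922     1,122.5946
Price P = Σ PV = 136.0922.
Macaulay duration = Σ(t·PV) / P = 1,122.5946 / 136.0922 = 8.24878 half-year periods.
In years: 8.24878 / 2 = 4.12439 years.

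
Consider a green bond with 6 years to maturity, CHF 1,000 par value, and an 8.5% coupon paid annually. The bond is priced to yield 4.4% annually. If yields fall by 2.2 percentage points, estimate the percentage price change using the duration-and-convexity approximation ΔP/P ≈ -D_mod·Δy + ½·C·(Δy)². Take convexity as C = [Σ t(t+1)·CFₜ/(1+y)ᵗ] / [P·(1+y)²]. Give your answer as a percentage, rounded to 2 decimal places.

+11.37%

With y = 0.044:
  t   CF        PV=CF/(1+0.044)^t    t·PV        t(t+1)·PV
  1        85.00        81.4176        81.4176         162.8352
  2        85.00        77.9862       155.9725         467.9174
  3        85.00        74.6995       224.0984         896.3935
  4        85.00        71.5512       286.2048       1,431.0240
  5        85.00        68.5356       342.6782       2,056.0690
  6     1,085.00       837.9667     5,027.8000      35,194.6002
  Σ                  1,212.1568     6,118.1715      40,208.8394
P = 1,212.1568; D_Mac = 5.04734 yrs; D_mod = 4.83462 yrs; C = 30.43419.
Duration effect: -4.83462 × (-0.022) = +0.106362
Convexity effect: 0.5 × 30.43419 × (-0.022)² = +0.0073651
ΔP/P ≈ +0.106362 + 0.0073651 = +0.113727 = +11.3727%.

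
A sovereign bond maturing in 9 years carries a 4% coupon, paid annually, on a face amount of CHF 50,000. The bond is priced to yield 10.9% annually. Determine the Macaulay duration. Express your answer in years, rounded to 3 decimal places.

Periodic yield y = 0.109. Discount each cash flow and weight by its year:
  t   CF        PV=CF/(1+0.109)^t    t·PV
  1     2,000.00     1,803.4265     1,803.4265
  2     2,000.00     1,626.1736     3,252.3472
  3     2,000.00     1,466.3423     4,399.0268
  4     2,000.00     1,322.2203     5,288.8811
  5     2,000.00     1,192.2635     5,961.3177
  6     2,000.00     1,075.0798     6,450.4791
  7     2,000.00       969.4137     6,785.8962
  8     2,000.00       874.1332     6,993.0658
  9    52,000.00    20,493.6554   184,442.8982
  Σ                 30,822.7084   225,377.3386
Price P = Σ PV = 30,822.7084.
Macaulay duration = Σ(t·PV) / P = 225,377.3386 / 30,822.7084 = 7.31205 years.

7.312 years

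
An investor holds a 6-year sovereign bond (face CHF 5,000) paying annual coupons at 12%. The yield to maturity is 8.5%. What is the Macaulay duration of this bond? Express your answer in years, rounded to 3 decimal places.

4.710 years

Periodic yield y = 0.085. Discount each cash flow and weight by its year:
  t   CF        PV=CF/(1+0.085)^t    t·PV
  1       600.00       552.9954       552.9954
  2       600.00       509.6732     1,019.3463
  3       600.00       469.7449     1,409.2346
  4       600.00       432.9446     1,731.7783
  5       600.00       399.0273     1,995.1363
  6     5,600.00     3,432.4925    20,594.9550
  Σ                  5,796.8778    27,303.4459
Price P = Σ PV = 5,796.8778.
Macaulay duration = Σ(t·PV) / P = 27,303.4459 / 5,796.8778 = 4.71003 years.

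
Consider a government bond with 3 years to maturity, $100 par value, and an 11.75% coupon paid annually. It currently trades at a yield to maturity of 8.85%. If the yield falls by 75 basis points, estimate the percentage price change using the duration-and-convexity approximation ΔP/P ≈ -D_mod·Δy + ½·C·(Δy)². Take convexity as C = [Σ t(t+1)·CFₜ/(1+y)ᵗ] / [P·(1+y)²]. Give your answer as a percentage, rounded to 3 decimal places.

+1.890%

With y = 0.0885:
  t   CF        PV=CF/(1+0.0885)^t    t·PV        t(t+1)·PV
  1        11.75        10.7947        10.7947          21.5893
  2        11.75         9.9170        19.8340          59.5021
  3       111.75        86.6487       259.9462       1,039.7848
  Σ                    107.3604       290.5749       1,120.8763
P = 107.3604; D_Mac = 2.70654 yrs; D_mod = 2.48648 yrs; C = 8.81164.
Duration effect: -2.48648 × (-0.0075) = +0.018649
Convexity effect: 0.5 × 8.81164 × (-0.0075)² = +0.0002478
ΔP/P ≈ +0.018649 + 0.0002478 = +0.018896 = +1.8896%.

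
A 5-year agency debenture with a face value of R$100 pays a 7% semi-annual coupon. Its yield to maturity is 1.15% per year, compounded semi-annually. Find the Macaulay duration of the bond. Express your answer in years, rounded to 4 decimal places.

Periodic yield y = 0.00575. Discount each cash flow and weight by its period:
  t   CF        PV=CF/(1+0.00575)^t    t·PV
  1         3.50         3.4800         3.4800
  2         3.50         3.4601         6.9202
  3         3.50         3.4403        10.3209
  4         3.50         3.4206        13.6826
  5         3.50         3.4011        17.0054
  6         3.50         3.3816        20.2899
  7         3.50         3.3623        23.5362
  8         3.50         3.3431        26.7447
  9         3.50         3.3240        29.9158
  10      103.50        97.7327       977.3271
  Σ                    128.3459     1,129.2227
Price P = Σ PV = 128.3459.
Macaulay duration = Σ(t·PV) / P = 1,129.2227 / 128.3459 = 8.79828 half-year periods.
In years: 8.79828 / 2 = 4.39914 years.

4.3991 years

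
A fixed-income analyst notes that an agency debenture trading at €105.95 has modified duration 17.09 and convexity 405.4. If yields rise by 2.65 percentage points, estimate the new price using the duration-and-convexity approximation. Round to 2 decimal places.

Duration effect: -D_mod·Δy = -17.09 × (+0.0265) = -0.452885
Convexity effect: ½·C·(Δy)² = 0.5 × 405.4 × (0.0265)² = +0.142346075
ΔP/P ≈ -0.452885 + 0.142346075 = -0.310538925
New price ≈ 105.95 × (1 - 0.310538925) = 73.04840089625.

€73.05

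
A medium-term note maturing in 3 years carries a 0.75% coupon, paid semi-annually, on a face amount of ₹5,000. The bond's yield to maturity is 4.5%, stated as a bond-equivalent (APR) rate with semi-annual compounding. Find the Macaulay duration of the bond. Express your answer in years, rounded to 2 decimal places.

2.97 years

Periodic yield y = 0.0225. Discount each cash flow and weight by its period:
  t   CF        PV=CF/(1+0.0225)^t    t·PV
  1        18.75        18.3374        18.3374
  2        18.75        17.9339        35.8678
  3        18.75        17.5393        52.6178
  4        18.75        17.1533        68.6133
  5        18.75        16.7759        83.8793
  6     5,018.75     4,391.5281    26,349.1684
  Σ                  4,479.2678    26,608.4839
Price P = Σ PV = 4,479.2678.
Macaulay duration = Σ(t·PV) / P = 26,608.4839 / 4,479.2678 = 5.94036 half-year periods.
In years: 5.94036 / 2 = 2.97018 years.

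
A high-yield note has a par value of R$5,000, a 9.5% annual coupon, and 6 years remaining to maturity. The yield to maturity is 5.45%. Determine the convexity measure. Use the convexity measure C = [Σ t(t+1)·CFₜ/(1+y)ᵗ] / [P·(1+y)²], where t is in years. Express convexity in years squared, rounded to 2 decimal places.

29.04

With y = 0.0545:
  t   CF        PV=CF/(1+0.0545)^t    t·PV        t(t+1)·PV
  1       475.00       450.4505       450.4505         900.9009
  2       475.00       427.1697       854.3394       2,563.0182
  3       475.00       405.0922     1,215.2765       4,861.1061
  4       475.00       384.1557     1,536.6228       7,683.1139
  5       475.00       364.3013     1,821.5064      10,929.0382
  6     5,475.00     3,982.0308    23,892.1850     167,245.2952
  Σ                  6,013.2001    29,770.3806     194,182.4725
P = 6,013.2001.
Convexity = Σ t(t+1)·PV / [P·(1+y)²] = 194,182.4725 / (6,013.2001 × 1.111970) = 29.04098.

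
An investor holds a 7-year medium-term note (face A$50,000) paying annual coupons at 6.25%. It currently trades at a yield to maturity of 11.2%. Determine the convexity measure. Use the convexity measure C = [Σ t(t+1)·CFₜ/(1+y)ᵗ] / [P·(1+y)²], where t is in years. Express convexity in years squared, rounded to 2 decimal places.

34.28

With y = 0.112:
  t   CF        PV=CF/(1+0.112)^t    t·PV        t(t+1)·PV
  1     3,125.00     2,810.2518     2,810.2518       5,620.5036
  2     3,125.00     2,527.2049     5,054.4097      15,163.2291
  3     3,125.00     2,272.6662     6,817.9987      27,271.9948
  4     3,125.00     2,043.7646     8,175.0584      40,875.2920
  5     3,125.00     1,837.9178     9,189.5890      55,137.5342
  6     3,125.00     1,652.8038     9,916.8227      69,417.7589
  7    53,125.00    25,267.6837   176,873.7861   1,414,990.2890
  Σ                 38,412.2928   218,837.9165   1,628,476.6017
P = 38,412.2928.
Convexity = Σ t(t+1)·PV / [P·(1+y)²] = 1,628,476.6017 / (38,412.2928 × 1.236544) = 34.28481.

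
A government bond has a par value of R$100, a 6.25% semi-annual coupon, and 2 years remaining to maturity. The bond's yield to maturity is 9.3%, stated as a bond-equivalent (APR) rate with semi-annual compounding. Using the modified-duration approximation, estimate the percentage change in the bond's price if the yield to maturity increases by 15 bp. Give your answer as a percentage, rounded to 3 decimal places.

-0.273%

Periodic yield y = 0.0465. Modified duration first:
  t   CF        PV=CF/(1+0.0465)^t    t·PV
  1        3.125         2.9861         2.9861
  2        3.125         2.8535         5.7069
  3        3.125         2.7267         8.1800
  4      103.125        85.9819       343.9276
  Σ                     94.5482       360.8007
P = 94.5482; D_Mac = 3.81605 half-year periods = 1.90803 yrs; D_mod = 1.90803/(1+0.0465) = 1.82324 yrs.
ΔP/P ≈ -D_mod · Δy = -1.82324 × (+0.0015) = -0.002735 = -0.2735%.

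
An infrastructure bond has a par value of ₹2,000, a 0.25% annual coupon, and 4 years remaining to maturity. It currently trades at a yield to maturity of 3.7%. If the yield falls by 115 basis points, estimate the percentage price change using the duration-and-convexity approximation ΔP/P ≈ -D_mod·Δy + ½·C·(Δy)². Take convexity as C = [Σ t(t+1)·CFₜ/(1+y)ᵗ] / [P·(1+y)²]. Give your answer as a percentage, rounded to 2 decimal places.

+4.54%

With y = 0.037:
  t   CF        PV=CF/(1+0.037)^t    t·PV        t(t+1)·PV
  1         5.00         4.8216         4.8216           9.6432
  2         5.00         4.6496         9.2991          27.8974
  3         5.00         4.4837        13.4510          53.8041
  4     2,005.00     1,733.8014     6,935.2056      34,676.0282
  Σ                  1,747.7562     6,962.7774      34,767.3728
P = 1,747.7562; D_Mac = 3.98384 yrs; D_mod = 3.84170 yrs; C = 18.49837.
Duration effect: -3.84170 × (-0.0115) = +0.044179
Convexity effect: 0.5 × 18.49837 × (-0.0115)² = +0.0012232
ΔP/P ≈ +0.044179 + 0.0012232 = +0.045403 = +4.5403%.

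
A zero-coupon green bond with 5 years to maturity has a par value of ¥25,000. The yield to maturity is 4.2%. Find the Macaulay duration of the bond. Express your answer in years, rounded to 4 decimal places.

A zero-coupon bond has a single cash flow at maturity, so its Macaulay duration equals its maturity: 5 years.

5.0000 years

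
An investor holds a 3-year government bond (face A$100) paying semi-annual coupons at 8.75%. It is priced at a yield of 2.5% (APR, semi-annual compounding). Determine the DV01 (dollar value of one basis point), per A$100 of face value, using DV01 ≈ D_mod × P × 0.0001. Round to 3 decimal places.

A$0.032

Periodic yield y = 0.0125.
  t   CF        PV=CF/(1+0.0125)^t    t·PV
  1        4.375         4.3210         4.3210
  2        4.375         4.2676         8.5353
  3        4.375         4.2150        12.6449
  4        4.375         4.1629        16.6517
  5        4.375         4.1115        20.5576
  6      104.375        96.8783       581.2695
  Σ                    117.9563       643.9800
P = 117.9563; D_Mac = 5.45948 half-year periods = 2.72974 yrs; D_mod = 2.69604 yrs.
DV01 ≈ 2.69604 × 117.9563 × 0.0001 = 0.031801.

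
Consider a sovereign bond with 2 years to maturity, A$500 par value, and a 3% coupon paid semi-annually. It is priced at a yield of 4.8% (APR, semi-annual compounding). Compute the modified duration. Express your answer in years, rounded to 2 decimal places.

1.91 years

Periodic yield y = 0.024. First find Macaulay duration:
  t   CF        PV=CF/(1+0.024)^t    t·PV
  1         7.50         7.3242         7.3242
  2         7.50         7.1526        14.3051
  3         7.50         6.9849        20.9548
  4       507.50       461.5686     1,846.2742
  Σ                    483.0303     1,888.8583
P = 483.0303; Macaulay duration = 1,888.8583 / 483.0303 = 3.91043 half-year periods = 1.95522 years.
Modified duration = D_Mac / (1 + y) = 1.95522 / 1.024 = 1.90939 years.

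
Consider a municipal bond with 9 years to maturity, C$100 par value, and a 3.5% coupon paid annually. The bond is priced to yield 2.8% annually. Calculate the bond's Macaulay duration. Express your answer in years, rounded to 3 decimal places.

7.909 years

Periodic yield y = 0.028. Discount each cash flow and weight by its year:
  t   CF        PV=CF/(1+0.028)^t    t·PV
  1         3.50         3.4047         3.4047
  2         3.50         3.3119         6.6239
  3         3.50         3.2217         9.6652
  4         3.50         3.1340        12.5359
  5         3.50         3.0486        15.2431
  6         3.50         2.9656        17.7935
  7         3.50         2.8848        20.1936
  8         3.50         2.8062        22.4498
  9       103.50        80.7239       726.5154
  Σ                    105.5015       834.4250
Price P = Σ PV = 105.5015.
Macaulay duration = Σ(t·PV) / P = 834.4250 / 105.5015 = 7.90913 years.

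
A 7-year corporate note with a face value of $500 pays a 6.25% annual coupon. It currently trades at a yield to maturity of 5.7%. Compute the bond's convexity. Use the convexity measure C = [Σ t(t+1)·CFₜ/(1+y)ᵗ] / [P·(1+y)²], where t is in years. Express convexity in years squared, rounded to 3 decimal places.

39.723

With y = 0.057:
  t   CF        PV=CF/(1+0.057)^t    t·PV        t(t+1)·PV
  1        31.25        29.5648        29.5648          59.1296
  2        31.25        27.9705        55.9410         167.8229
  3        31.25        26.4621        79.3864         317.5458
  4        31.25        25.0351       100.1406         500.7029
  5        31.25        23.6851       118.4255         710.5528
  6        31.25        22.4078       134.4471         941.1295
  7       531.25       360.3911     2,522.7376      20,181.9004
  Σ                    515.5166     3,040.6429      22,878.7838
P = 515.5166.
Convexity = Σ t(t+1)·PV / [P·(1+y)²] = 22,878.7838 / (515.5166 × 1.117249) = 39.72284.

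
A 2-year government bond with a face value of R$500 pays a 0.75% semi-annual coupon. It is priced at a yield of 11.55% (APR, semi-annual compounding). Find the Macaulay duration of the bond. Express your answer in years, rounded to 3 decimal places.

Periodic yield y = 0.05775. Discount each cash flow and weight by its period:
  t   CF        PV=CF/(1+0.05775)^t    t·PV
  1        1.875         1.7726         1.7726
  2        1.875         1.6759         3.3517
  3        1.875         1.5844         4.7531
  4      501.875       400.9253     1,603.7011
  Σ                    405.9581     1,613.5785
Price P = Σ PV = 405.9581.
Macaulay duration = Σ(t·PV) / P = 1,613.5785 / 405.9581 = 3.97474 half-year periods.
In years: 3.97474 / 2 = 1.98737 years.

1.987 years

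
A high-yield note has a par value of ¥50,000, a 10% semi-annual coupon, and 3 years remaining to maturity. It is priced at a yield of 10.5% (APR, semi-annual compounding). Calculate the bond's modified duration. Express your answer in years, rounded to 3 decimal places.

2.529 years

Periodic yield y = 0.0525. First find Macaulay duration:
  t   CF        PV=CF/(1+0.0525)^t    t·PV
  1     2,500.00     2,375.2969     2,375.2969
  2     2,500.00     2,256.8142     4,513.6283
  3     2,500.00     2,144.2415     6,432.7245
  4     2,500.00     2,037.2841     8,149.1363
  5     2,500.00     1,935.6618     9,678.3091
  6    52,500.00    38,621.2812   231,727.6870
  Σ                 49,370.5796   262,876.7822
P = 49,370.5796; Macaulay duration = 262,876.7822 / 49,370.5796 = 5.32456 half-year periods = 2.66228 years.
Modified duration = D_Mac / (1 + y) = 2.66228 / 1.0525 = 2.52948 years.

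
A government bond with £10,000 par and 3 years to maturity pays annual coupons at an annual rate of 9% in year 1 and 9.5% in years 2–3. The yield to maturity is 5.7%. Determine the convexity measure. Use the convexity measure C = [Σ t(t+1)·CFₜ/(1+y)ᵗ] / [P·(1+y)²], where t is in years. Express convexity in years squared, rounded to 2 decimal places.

9.63

With y = 0.057:
  t   CF        PV=CF/(1+0.057)^t    t·PV        t(t+1)·PV
  1       900.00       851.4664       851.4664       1,702.9328
  2       950.00       850.3028     1,700.6057       5,101.8171
  3    10,950.00     9,272.3359    27,817.0078     111,268.0311
  Σ                 10,974.1052    30,369.0799     118,072.7810
P = 10,974.1052.
Convexity = Σ t(t+1)·PV / [P·(1+y)²] = 118,072.7810 / (10,974.1052 × 1.117249) = 9.63010.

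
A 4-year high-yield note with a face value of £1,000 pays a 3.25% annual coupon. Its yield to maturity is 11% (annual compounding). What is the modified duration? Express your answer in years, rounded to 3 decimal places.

3.409 years

Periodic yield y = 0.11. First find Macaulay duration:
  t   CF        PV=CF/(1+0.11)^t    t·PV
  1        32.50        29.2793        29.2793
  2        32.50        26.3777        52.7555
  3        32.50        23.7637        71.2912
  4     1,032.50       680.1397     2,720.5589
  Σ                    759.5605     2,873.8848
P = 759.5605; Macaulay duration = 2,873.8848 / 759.5605 = 3.78362 years.
Modified duration = D_Mac / (1 + y) = 3.78362 / 1.11 = 3.40866 years.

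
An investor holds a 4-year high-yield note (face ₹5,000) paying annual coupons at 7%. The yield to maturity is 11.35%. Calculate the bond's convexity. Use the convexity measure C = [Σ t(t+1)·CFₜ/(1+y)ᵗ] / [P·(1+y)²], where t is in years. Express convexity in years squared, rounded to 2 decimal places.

13.96

With y = 0.1135:
  t   CF        PV=CF/(1+0.1135)^t    t·PV        t(t+1)·PV
  1       350.00       314.3242       314.3242         628.6484
  2       350.00       282.2849       564.5697       1,693.7092
  3       350.00       253.5113       760.5340       3,042.1360
  4     5,350.00     3,480.1094    13,920.4376      69,602.1880
  Σ                  4,330.2298    15,559.8655      74,966.6816
P = 4,330.2298.
Convexity = Σ t(t+1)·PV / [P·(1+y)²] = 74,966.6816 / (4,330.2298 × 1.239882) = 13.96294.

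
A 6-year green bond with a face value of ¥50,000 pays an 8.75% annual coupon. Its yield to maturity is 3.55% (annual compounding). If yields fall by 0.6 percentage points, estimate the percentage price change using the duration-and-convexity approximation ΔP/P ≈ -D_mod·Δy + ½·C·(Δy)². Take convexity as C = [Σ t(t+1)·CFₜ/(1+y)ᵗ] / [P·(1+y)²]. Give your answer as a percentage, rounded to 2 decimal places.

+2.98%

With y = 0.0355:
  t   CF        PV=CF/(1+0.0355)^t    t·PV        t(t+1)·PV
  1     4,375.00     4,225.0121     4,225.0121       8,450.0241
  2     4,375.00     4,080.1662     8,160.3323      24,480.9970
  3     4,375.00     3,940.2860    11,820.8581      47,283.4322
  4     4,375.00     3,805.2014    15,220.8055      76,104.0274
  5     4,375.00     3,674.7478    18,373.7391     110,242.4347
  6    54,375.00    44,106.0993   264,636.5956   1,852,456.1693
  Σ                 63,831.5127   322,437.3427   2,119,017.0847
P = 63,831.5127; D_Mac = 5.05138 yrs; D_mod = 4.87821 yrs; C = 30.95987.
Duration effect: -4.87821 × (-0.006) = +0.029269
Convexity effect: 0.5 × 30.95987 × (-0.006)² = +0.0005573
ΔP/P ≈ +0.029269 + 0.0005573 = +0.029827 = +2.9827%.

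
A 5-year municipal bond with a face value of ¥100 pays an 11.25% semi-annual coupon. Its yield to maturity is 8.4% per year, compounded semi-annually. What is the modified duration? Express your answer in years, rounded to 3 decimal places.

Periodic yield y = 0.042. First find Macaulay duration:
  t   CF        PV=CF/(1+0.042)^t    t·PV
  1        5.625         5.3983         5.3983
  2        5.625         5.1807        10.3614
  3        5.625         4.9719        14.9156
  4        5.625         4.7715        19.0859
  5        5.625         4.5791        22.8957
  6        5.625         4.3946        26.3674
  7        5.625         4.2174        29.5221
  8        5.625         4.0474        32.3795
  9        5.625         3.8843        34.9587
  10     105.625        69.9986       699.9863
  Σ                    111.4438       895.8708
P = 111.4438; Macaulay duration = 895.8708 / 111.4438 = 8.03877 half-year periods = 4.01938 years.
Modified duration = D_Mac / (1 + y) = 4.01938 / 1.042 = 3.85737 years.

3.857 years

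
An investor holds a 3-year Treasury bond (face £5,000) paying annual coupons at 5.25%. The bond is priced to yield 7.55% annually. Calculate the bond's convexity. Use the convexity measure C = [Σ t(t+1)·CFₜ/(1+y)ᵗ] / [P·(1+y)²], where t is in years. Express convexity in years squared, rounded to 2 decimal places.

9.68

With y = 0.0755:
  t   CF        PV=CF/(1+0.0755)^t    t·PV        t(t+1)·PV
  1       262.50       244.0725       244.0725         488.1450
  2       262.50       226.9387       453.8773       1,361.6319
  3     5,262.50     4,230.1996    12,690.5989      50,762.3958
  Σ                  4,701.2108    13,388.5488      52,612.1727
P = 4,701.2108.
Convexity = Σ t(t+1)·PV / [P·(1+y)²] = 52,612.1727 / (4,701.2108 × 1.156700) = 9.67510.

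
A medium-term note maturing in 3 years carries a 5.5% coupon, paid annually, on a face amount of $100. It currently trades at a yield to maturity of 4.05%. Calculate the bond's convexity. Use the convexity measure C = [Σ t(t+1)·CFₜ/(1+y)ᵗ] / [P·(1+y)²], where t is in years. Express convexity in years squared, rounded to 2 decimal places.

With y = 0.0405:
  t   CF        PV=CF/(1+0.0405)^t    t·PV        t(t+1)·PV
  1         5.50         5.2859         5.2859          10.5718
  2         5.50         5.0802        10.1603          30.4810
  3       105.50        93.6540       280.9619       1,123.8477
  Σ                    104.0201       296.4082       1,164.9006
P = 104.0201.
Convexity = Σ t(t+1)·PV / [P·(1+y)²] = 1,164.9006 / (104.0201 × 1.082640) = 10.34398.

10.34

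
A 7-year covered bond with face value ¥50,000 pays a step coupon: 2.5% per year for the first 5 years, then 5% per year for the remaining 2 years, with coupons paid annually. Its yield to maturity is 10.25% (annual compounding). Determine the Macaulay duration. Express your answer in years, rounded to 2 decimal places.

Periodic yield y = 0.1025. Discount each cash flow and weight by its year:
  t   CF        PV=CF/(1+0.1025)^t    t·PV
  1     1,250.00     1,133.7868     1,133.7868
  2     1,250.00     1,028.3781     2,056.7562
  3     1,250.00       932.7692     2,798.3077
  4     1,250.00       846.0492     3,384.1968
  5     1,250.00       767.3916     3,836.9578
  6     2,500.00     1,392.0935     8,352.5613
  7    52,500.00    26,516.0675   185,612.4727
  Σ                 32,616.5360   207,175.0394
Price P = Σ PV = 32,616.5360.
Macaulay duration = Σ(t·PV) / P = 207,175.0394 / 32,616.5360 = 6.35184 years.

6.35 years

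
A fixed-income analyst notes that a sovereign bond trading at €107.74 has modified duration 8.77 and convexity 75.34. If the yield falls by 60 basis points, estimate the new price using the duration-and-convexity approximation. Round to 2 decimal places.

€113.56

Duration effect: -D_mod·Δy = -8.77 × (-0.006) = +0.052620
Convexity effect: ½·C·(Δy)² = 0.5 × 75.34 × (-0.006)² = +0.00135612
ΔP/P ≈ +0.052620 + 0.00135612 = +0.05397612
New price ≈ 107.74 × (1 + 0.05397612) = 113.5553871688.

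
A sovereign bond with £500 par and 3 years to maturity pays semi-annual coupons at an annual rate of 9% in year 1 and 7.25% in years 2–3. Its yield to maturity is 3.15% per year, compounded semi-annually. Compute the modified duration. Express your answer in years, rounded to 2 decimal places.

2.69 years

Periodic yield y = 0.01575. First find Macaulay duration:
  t   CF        PV=CF/(1+0.01575)^t    t·PV
  1       22.500        22.1511        22.1511
  2       22.500        21.8076        43.6153
  3       18.125        17.2949        51.8846
  4       18.125        17.0267        68.1068
  5       18.125        16.7627        83.8135
  6      518.125       471.7518     2,830.5108
  Σ                    566.7948     3,100.0821
P = 566.7948; Macaulay duration = 3,100.0821 / 566.7948 = 5.46950 half-year periods = 2.73475 years.
Modified duration = D_Mac / (1 + y) = 2.73475 / 1.01575 = 2.69234 years.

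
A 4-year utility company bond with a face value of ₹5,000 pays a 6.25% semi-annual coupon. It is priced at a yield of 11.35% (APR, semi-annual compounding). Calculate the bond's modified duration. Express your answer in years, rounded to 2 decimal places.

Periodic yield y = 0.05675. First find Macaulay duration:
  t   CF        PV=CF/(1+0.05675)^t    t·PV
  1       156.25       147.8590       147.8590
  2       156.25       139.9186       279.8372
  3       156.25       132.4047       397.2140
  4       156.25       125.2942       501.1768
  5       156.25       118.5656       592.8281
  6       156.25       112.1984       673.1901
  7       156.25       106.1730       743.2112
  8     5,156.25     3,315.5525    26,524.4203
  Σ                  4,197.9660    29,859.7368
P = 4,197.9660; Macaulay duration = 29,859.7368 / 4,197.9660 = 7.11291 half-year periods = 3.55645 years.
Modified duration = D_Mac / (1 + y) = 3.55645 / 1.05675 = 3.36546 years.

3.37 years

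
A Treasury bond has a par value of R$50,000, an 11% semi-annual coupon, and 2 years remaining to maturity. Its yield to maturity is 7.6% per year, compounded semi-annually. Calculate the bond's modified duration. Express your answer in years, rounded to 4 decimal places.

Periodic yield y = 0.038. First find Macaulay duration:
  t   CF        PV=CF/(1+0.038)^t    t·PV
  1     2,750.00     2,649.3256     2,649.3256
  2     2,750.00     2,552.3368     5,104.6737
  3     2,750.00     2,458.8987     7,376.6960
  4    52,750.00    45,439.4483   181,757.7933
  Σ                 53,100.0094   196,888.4886
P = 53,100.0094; Macaulay duration = 196,888.4886 / 53,100.0094 = 3.70788 half-year periods = 1.85394 years.
Modified duration = D_Mac / (1 + y) = 1.85394 / 1.038 = 1.78607 years.

1.7861 years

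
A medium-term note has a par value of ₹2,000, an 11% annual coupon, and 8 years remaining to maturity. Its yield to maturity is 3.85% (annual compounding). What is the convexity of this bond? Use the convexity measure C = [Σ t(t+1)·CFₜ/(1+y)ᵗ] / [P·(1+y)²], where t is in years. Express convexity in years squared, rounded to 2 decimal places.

With y = 0.0385:
  t   CF        PV=CF/(1+0.0385)^t    t·PV        t(t+1)·PV
  1       220.00       211.8440       211.8440         423.6880
  2       220.00       203.9904       407.9808       1,223.9423
  3       220.00       196.4279       589.2837       2,357.1348
  4       220.00       189.1458       756.5832       3,782.9158
  5       220.00       182.1336       910.6682       5,464.0093
  6       220.00       175.3815     1,052.2887       7,366.0212
  7       220.00       168.8796     1,182.1572       9,457.2572
  8     2,220.00     1,640.9712    13,127.7699     118,149.9287
  Σ                  2,968.7740    18,238.5756     148,224.8974
P = 2,968.7740.
Convexity = Σ t(t+1)·PV / [P·(1+y)²] = 148,224.8974 / (2,968.7740 × 1.078482) = 46.29467.

46.29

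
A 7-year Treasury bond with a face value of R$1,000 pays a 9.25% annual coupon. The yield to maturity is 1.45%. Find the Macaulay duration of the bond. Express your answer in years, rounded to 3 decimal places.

Periodic yield y = 0.0145. Discount each cash flow and weight by its year:
  t   CF        PV=CF/(1+0.0145)^t    t·PV
  1        92.50        91.1779        91.1779
  2        92.50        89.8747       179.7495
  3        92.50        88.5902       265.7705
  4        92.50        87.3240       349.2959
  5        92.50        86.0759       430.3794
  6        92.50        84.8456       509.0737
  7     1,092.50       987.7729     6,914.4100
  Σ                  1,515.6612     8,739.8569
Price P = Σ PV = 1,515.6612.
Macaulay duration = Σ(t·PV) / P = 8,739.8569 / 1,515.6612 = 5.76637 years.

5.766 years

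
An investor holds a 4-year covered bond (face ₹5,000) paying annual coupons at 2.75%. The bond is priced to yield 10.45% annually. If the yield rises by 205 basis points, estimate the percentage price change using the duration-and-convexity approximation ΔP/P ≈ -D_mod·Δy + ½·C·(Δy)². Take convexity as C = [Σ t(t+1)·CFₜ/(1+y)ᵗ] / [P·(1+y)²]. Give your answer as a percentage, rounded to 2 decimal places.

-6.76%

With y = 0.1045:
  t   CF        PV=CF/(1+0.1045)^t    t·PV        t(t+1)·PV
  1       137.50       124.4907       124.4907         248.9814
  2       137.50       112.7123       225.4246         676.2737
  3       137.50       102.0482       306.1447       1,224.5789
  4     5,137.50     3,452.1444    13,808.5776      69,042.8881
  Σ                  3,791.3957    14,464.6376      71,192.7222
P = 3,791.3957; D_Mac = 3.81512 yrs; D_mod = 3.45416 yrs; C = 15.39235.
Duration effect: -3.45416 × (+0.0205) = -0.070810
Convexity effect: 0.5 × 15.39235 × (0.0205)² = +0.0032343
ΔP/P ≈ -0.070810 + 0.0032343 = -0.067576 = -6.7576%.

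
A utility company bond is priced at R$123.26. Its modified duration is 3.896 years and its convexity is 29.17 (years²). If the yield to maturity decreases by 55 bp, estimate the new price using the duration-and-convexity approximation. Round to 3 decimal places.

R$125.956

Duration effect: -D_mod·Δy = -3.896 × (-0.0055) = +0.021428
Convexity effect: ½·C·(Δy)² = 0.5 × 29.17 × (-0.0055)² = +0.00044119625
ΔP/P ≈ +0.021428 + 0.00044119625 = +0.02186919625
New price ≈ 123.26 × (1 + 0.02186919625) = 125.955597129775.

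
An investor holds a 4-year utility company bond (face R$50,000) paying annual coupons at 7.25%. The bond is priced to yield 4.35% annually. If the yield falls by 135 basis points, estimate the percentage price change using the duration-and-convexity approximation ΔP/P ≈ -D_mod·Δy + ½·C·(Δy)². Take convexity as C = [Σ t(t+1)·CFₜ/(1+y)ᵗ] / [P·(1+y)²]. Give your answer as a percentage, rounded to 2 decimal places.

With y = 0.0435:
  t   CF        PV=CF/(1+0.0435)^t    t·PV        t(t+1)·PV
  1     3,625.00     3,473.8860     3,473.8860       6,947.7719
  2     3,625.00     3,329.0714     6,658.1427      19,974.4281
  3     3,625.00     3,190.2936     9,570.8808      38,283.5230
  4    53,625.00    45,226.9699   180,907.8794     904,539.3971
  Σ                 55,220.2208   200,610.7889     969,745.1202
P = 55,220.2208; D_Mac = 3.63292 yrs; D_mod = 3.48148 yrs; C = 16.12778.
Duration effect: -3.48148 × (-0.0135) = +0.047000
Convexity effect: 0.5 × 16.12778 × (-0.0135)² = +0.0014696
ΔP/P ≈ +0.047000 + 0.0014696 = +0.048470 = +4.8470%.

+4.85%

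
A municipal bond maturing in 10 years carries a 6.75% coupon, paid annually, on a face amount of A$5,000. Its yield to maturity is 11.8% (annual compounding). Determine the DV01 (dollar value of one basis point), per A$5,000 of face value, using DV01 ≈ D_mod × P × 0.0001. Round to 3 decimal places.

Periodic yield y = 0.118.
  t   CF        PV=CF/(1+0.118)^t    t·PV
  1       337.50       301.8784       301.8784
  2       337.50       270.0164       540.0328
  3       337.50       241.5174       724.5521
  4       337.50       216.0263       864.1051
  5       337.50       193.2256       966.1282
  6       337.50       172.8315     1,036.9891
  7       337.50       154.5899     1,082.1294
  8       337.50       138.2736     1,106.1890
  9       337.50       123.6794     1,113.1150
  10    5,337.50     1,749.5238    17,495.2379
  Σ                  3,561.5624    25,230.3571
P = 3,561.5624; D_Mac = 7.08407 yrs; D_mod = 6.33638 yrs.
DV01 ≈ 6.33638 × 3,561.5624 × 0.0001 = 2.256740.

A$2.257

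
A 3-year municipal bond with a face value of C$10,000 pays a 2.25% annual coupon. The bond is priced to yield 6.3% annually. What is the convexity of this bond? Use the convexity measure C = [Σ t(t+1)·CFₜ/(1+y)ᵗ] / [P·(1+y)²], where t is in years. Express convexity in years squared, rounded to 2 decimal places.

With y = 0.063:
  t   CF        PV=CF/(1+0.063)^t    t·PV        t(t+1)·PV
  1       225.00       211.6651       211.6651         423.3302
  2       225.00       199.1205       398.2410       1,194.7230
  3    10,225.00     8,512.6254    25,537.8762     102,151.5049
  Σ                  8,923.4110    26,147.7823     103,769.5582
P = 8,923.4110.
Convexity = Σ t(t+1)·PV / [P·(1+y)²] = 103,769.5582 / (8,923.4110 × 1.129969) = 10.29135.

10.29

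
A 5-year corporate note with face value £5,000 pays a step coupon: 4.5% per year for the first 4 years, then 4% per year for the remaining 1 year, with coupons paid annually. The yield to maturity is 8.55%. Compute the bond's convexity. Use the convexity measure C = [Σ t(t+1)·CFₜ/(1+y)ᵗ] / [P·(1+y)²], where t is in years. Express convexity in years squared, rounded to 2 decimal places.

22.38

With y = 0.0855:
  t   CF        PV=CF/(1+0.0855)^t    t·PV        t(t+1)·PV
  1       225.00       207.2778       207.2778         414.5555
  2       225.00       190.9514       381.9028       1,145.7084
  3       225.00       175.9110       527.7330       2,110.9322
  4       225.00       162.0553       648.2212       3,241.1058
  5     5,200.00     3,450.2789    17,251.3946     103,508.3676
  Σ                  4,186.4744    19,016.5294     110,420.6695
P = 4,186.4744.
Convexity = Σ t(t+1)·PV / [P·(1+y)²] = 110,420.6695 / (4,186.4744 × 1.178310) = 22.38424.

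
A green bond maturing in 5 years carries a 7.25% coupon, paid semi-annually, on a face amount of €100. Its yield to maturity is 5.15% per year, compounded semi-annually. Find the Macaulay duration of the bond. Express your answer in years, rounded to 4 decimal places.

Periodic yield y = 0.02575. Discount each cash flow and weight by its period:
  t   CF        PV=CF/(1+0.02575)^t    t·PV
  1        3.625         3.5340         3.5340
  2        3.625         3.4453         6.8906
  3        3.625         3.3588        10.0764
  4        3.625         3.2745        13.0979
  5        3.625         3.1923        15.9614
  6        3.625         3.1121        18.6728
  7        3.625         3.0340        21.2381
  8        3.625         2.9578        23.6628
  9        3.625         2.8836        25.9524
  10     103.625        80.3617       803.6173
  Σ                    109.1542       942.7036
Price P = Σ PV = 109.1542.
Macaulay duration = Σ(t·PV) / P = 942.7036 / 109.1542 = 8.63644 half-year periods.
In years: 8.63644 / 2 = 4.31822 years.

4.3182 years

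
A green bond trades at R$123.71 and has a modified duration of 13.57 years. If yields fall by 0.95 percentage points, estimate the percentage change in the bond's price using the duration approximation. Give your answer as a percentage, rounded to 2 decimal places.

+12.89%

Duration approximation: ΔP/P ≈ -D_mod · Δy = -13.57 × (-0.0095) = +0.128915.
As a percentage: +12.8915%.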